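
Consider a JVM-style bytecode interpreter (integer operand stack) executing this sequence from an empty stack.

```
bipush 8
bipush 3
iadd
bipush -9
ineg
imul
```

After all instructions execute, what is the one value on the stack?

99

bipush 8   [8]
bipush 3   [8, 3]
iadd       [11]
bipush -9  [11, -9]
ineg       [11, 9]
imul       [99]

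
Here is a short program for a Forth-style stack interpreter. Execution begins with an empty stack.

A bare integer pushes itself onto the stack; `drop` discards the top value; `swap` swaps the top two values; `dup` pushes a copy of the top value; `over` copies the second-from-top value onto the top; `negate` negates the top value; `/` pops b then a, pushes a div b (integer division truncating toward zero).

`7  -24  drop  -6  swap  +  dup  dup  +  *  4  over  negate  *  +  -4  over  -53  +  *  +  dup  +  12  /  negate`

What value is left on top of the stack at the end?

-38

7      : 7
-24    : 7 -24
drop   : 7
-6     : 7 -6
swap   : -6 7
+      : 1
dup    : 1 1
dup    : 1 1 1
+      : 1 2
*      : 2
4      : 2 4
over   : 2 4 2
negate : 2 4 -2
*      : 2 -8
+      : -6
-4     : -6 -4
over   : -6 -4 -6
-53    : -6 -4 -6 -53
+      : -6 -4 -59
*      : -6 236
+      : 230
dup    : 230 230
+      : 460
12     : 460 12
/      : 38
negate : -38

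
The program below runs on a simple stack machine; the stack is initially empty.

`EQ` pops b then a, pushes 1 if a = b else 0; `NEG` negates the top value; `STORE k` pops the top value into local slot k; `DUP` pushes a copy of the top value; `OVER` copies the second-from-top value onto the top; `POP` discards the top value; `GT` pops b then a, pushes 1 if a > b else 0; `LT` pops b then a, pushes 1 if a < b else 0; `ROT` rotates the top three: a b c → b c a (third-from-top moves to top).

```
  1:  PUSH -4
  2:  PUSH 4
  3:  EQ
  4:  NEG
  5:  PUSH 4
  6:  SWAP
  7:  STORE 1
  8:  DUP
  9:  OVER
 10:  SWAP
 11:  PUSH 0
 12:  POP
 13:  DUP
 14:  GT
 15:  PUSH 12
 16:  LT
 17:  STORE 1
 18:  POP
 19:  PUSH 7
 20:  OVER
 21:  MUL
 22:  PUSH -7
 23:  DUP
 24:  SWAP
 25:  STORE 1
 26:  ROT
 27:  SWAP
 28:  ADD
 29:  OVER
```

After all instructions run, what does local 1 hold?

-7

PUSH -4  [-4]
PUSH 4   [-4, 4]
EQ       [0]
NEG      [0]
PUSH 4   [0, 4]
SWAP     [4, 0]
STORE 1  [4]
DUP      [4, 4]
OVER     [4, 4, 4]
SWAP     [4, 4, 4]
PUSH 0   [4, 4, 4, 0]
POP      [4, 4, 4]
DUP      [4, 4, 4, 4]
GT       [4, 4, 0]
PUSH 12  [4, 4, 0, 12]
LT       [4, 4, 1]
STORE 1  [4, 4]
POP      [4]
PUSH 7   [4, 7]
OVER     [4, 7, 4]
MUL      [4, 28]
PUSH -7  [4, 28, -7]
DUP      [4, 28, -7, -7]
SWAP     [4, 28, -7, -7]
STORE 1  [4, 28, -7]
ROT      [28, -7, 4]
SWAP     [28, 4, -7]
ADD      [28, -3]
OVER     [28, -3, 28]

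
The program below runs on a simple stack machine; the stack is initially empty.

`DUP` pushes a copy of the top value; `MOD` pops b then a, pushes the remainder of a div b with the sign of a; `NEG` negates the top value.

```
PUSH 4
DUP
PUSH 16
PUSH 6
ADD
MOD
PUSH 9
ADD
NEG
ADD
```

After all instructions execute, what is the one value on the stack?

-9

PUSH 4  -> [4]
DUP     -> [4, 4]
PUSH 16 -> [4, 4, 16]
PUSH 6  -> [4, 4, 16, 6]
ADD     -> [4, 4, 22]
MOD     -> [4, 4]
PUSH 9  -> [4, 4, 9]
ADD     -> [4, 13]
NEG     -> [4, -13]
ADD     -> [-9]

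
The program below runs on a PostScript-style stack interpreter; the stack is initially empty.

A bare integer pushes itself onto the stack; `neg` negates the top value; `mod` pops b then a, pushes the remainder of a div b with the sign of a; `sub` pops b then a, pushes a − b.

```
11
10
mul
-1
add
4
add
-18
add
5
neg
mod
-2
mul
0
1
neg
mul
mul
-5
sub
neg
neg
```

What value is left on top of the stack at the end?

5

11   11
10   11 10
mul  110
-1   110 -1
add  109
4    109 4
add  113
-18  113 -18
add  95
5    95 5
neg  95 -5
mod  0
-2   0 -2
mul  0
0    0 0
1    0 0 1
neg  0 0 -1
mul  0 0
mul  0
-5   0 -5
sub  5
neg  -5
neg  5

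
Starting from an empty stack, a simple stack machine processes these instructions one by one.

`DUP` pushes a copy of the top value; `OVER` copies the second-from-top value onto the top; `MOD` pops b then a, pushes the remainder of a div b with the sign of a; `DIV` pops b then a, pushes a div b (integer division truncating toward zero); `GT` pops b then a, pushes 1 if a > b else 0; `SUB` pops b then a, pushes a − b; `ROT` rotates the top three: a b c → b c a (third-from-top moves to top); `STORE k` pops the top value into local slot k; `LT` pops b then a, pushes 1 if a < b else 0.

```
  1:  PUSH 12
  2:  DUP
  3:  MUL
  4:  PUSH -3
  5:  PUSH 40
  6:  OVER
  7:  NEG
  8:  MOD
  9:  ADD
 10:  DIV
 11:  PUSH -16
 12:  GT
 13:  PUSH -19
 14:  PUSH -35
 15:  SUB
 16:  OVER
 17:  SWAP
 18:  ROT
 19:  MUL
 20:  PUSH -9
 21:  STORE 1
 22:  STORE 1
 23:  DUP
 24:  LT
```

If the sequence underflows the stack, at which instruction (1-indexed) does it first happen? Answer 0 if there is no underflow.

PUSH 12  -> [12]
DUP      -> [12, 12]
MUL      -> [144]
PUSH -3  -> [144, -3]
PUSH 40  -> [144, -3, 40]
OVER     -> [144, -3, 40, -3]
NEG      -> [144, -3, 40, 3]
MOD      -> [144, -3, 1]
ADD      -> [144, -2]
DIV      -> [-72]
PUSH -16 -> [-72, -16]
GT       -> [0]
PUSH -19 -> [0, -19]
PUSH -35 -> [0, -19, -35]
SUB      -> [0, 16]
OVER     -> [0, 16, 0]
SWAP     -> [0, 0, 16]
ROT      -> [0, 16, 0]
MUL      -> [0, 0]
PUSH -9  -> [0, 0, -9]
STORE 1  -> [0, 0]
STORE 1  -> [0]
DUP      -> [0, 0]
LT       -> [0]

0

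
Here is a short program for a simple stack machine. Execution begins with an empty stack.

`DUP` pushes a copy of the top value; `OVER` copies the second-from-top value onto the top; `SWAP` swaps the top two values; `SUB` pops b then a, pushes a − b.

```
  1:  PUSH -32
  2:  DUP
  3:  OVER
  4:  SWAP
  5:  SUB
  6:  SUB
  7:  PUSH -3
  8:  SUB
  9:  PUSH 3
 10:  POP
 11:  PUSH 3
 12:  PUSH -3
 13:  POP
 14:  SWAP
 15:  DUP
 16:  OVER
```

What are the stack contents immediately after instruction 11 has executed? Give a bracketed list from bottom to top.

[-29, 3]

PUSH -32 -> -32
DUP      -> -32 -32
OVER     -> -32 -32 -32
SWAP     -> -32 -32 -32
SUB      -> -32 0
SUB      -> -32
PUSH -3  -> -32 -3
SUB      -> -29
PUSH 3   -> -29 3
POP      -> -29
PUSH 3   -> -29 3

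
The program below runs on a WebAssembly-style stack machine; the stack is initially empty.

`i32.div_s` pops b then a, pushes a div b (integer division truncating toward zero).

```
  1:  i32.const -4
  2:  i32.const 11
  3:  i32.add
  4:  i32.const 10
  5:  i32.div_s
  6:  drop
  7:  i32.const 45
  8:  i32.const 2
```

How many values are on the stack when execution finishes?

2

i32.const -4  -4
i32.const 11  -4 11
i32.add       7
i32.const 10  7 10
i32.div_s     0
drop          (empty)
i32.const 45  45
i32.const 2   45 2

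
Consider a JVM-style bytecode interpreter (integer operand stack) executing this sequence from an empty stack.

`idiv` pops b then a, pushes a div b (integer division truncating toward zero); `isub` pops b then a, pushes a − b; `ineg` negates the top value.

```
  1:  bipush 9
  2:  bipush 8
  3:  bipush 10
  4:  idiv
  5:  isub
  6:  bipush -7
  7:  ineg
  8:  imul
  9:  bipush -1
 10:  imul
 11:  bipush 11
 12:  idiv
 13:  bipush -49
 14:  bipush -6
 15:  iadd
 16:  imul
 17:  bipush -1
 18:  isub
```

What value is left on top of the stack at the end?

bipush 9   -> 9
bipush 8   -> 9 8
bipush 10  -> 9 8 10
idiv       -> 9 0
isub       -> 9
bipush -7  -> 9 -7
ineg       -> 9 7
imul       -> 63
bipush -1  -> 63 -1
imul       -> -63
bipush 11  -> -63 11
idiv       -> -5
bipush -49 -> -5 -49
bipush -6  -> -5 -49 -6
iadd       -> -5 -55
imul       -> 275
bipush -1  -> 275 -1
isub       -> 276

276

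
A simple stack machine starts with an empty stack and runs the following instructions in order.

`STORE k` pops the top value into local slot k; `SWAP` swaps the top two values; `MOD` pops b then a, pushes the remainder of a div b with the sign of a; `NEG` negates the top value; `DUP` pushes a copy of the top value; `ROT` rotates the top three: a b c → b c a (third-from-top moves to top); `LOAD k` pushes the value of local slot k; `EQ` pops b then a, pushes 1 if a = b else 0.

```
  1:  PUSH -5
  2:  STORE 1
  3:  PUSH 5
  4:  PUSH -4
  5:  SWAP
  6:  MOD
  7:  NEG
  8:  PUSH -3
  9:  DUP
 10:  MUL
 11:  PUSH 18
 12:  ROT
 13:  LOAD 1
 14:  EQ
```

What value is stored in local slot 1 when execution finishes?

-5

PUSH -5 → -5
STORE 1 → (empty)
PUSH 5  → 5
PUSH -4 → 5 -4
SWAP    → -4 5
MOD     → -4
NEG     → 4
PUSH -3 → 4 -3
DUP     → 4 -3 -3
MUL     → 4 9
PUSH 18 → 4 9 18
ROT     → 9 18 4
LOAD 1  → 9 18 4 -5
EQ      → 9 18 0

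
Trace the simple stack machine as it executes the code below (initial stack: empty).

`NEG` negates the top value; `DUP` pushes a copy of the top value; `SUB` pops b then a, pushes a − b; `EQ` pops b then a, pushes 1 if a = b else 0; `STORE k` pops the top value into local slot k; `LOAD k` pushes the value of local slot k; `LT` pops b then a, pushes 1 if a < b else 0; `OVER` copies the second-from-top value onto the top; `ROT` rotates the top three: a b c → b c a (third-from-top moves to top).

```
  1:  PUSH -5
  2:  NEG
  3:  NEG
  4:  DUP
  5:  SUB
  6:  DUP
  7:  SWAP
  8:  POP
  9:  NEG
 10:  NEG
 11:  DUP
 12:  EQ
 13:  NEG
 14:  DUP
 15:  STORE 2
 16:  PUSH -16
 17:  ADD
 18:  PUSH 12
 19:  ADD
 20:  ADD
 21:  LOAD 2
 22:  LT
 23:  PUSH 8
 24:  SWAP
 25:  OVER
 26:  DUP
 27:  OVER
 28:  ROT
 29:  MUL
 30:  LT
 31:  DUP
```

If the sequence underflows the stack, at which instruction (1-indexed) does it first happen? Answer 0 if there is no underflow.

PUSH -5  → [-5]
NEG      → [5]
NEG      → [-5]
DUP      → [-5, -5]
SUB      → [0]
DUP      → [0, 0]
SWAP     → [0, 0]
POP      → [0]
NEG      → [0]
NEG      → [0]
DUP      → [0, 0]
EQ       → [1]
NEG      → [-1]
DUP      → [-1, -1]
STORE 2  → [-1]
PUSH -16 → [-1, -16]
ADD      → [-17]
PUSH 12  → [-17, 12]
ADD      → [-5]
ADD  — needs 2 operands, stack has 1 → underflow

20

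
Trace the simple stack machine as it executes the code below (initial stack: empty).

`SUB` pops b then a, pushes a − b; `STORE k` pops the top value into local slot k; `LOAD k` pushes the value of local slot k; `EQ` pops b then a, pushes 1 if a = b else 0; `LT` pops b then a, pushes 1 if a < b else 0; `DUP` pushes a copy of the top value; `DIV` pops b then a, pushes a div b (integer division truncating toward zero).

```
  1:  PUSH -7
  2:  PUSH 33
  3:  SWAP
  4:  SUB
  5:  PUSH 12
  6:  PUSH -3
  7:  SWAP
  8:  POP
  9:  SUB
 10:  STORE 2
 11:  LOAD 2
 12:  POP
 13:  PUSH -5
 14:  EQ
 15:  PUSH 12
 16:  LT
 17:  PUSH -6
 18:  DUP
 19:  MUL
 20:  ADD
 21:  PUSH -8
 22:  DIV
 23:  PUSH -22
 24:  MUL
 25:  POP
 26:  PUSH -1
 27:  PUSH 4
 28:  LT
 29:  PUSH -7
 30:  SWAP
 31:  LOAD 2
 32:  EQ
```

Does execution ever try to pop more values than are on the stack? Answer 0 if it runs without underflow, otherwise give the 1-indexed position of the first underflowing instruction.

14

PUSH -7 : [-7]
PUSH 33 : [-7, 33]
SWAP    : [33, -7]
SUB     : [40]
PUSH 12 : [40, 12]
PUSH -3 : [40, 12, -3]
SWAP    : [40, -3, 12]
POP     : [40, -3]
SUB     : [43]
STORE 2 : []
LOAD 2  : [43]
POP     : []
PUSH -5 : [-5]
EQ  — needs 2 operands, stack has 1 → underflow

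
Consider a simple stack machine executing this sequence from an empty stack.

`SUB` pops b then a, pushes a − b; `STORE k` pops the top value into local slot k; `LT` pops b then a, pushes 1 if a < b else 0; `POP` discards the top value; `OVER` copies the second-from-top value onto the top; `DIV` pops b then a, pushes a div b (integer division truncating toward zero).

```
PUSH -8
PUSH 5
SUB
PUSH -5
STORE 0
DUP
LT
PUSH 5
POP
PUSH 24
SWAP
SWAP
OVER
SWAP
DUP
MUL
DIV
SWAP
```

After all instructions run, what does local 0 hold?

PUSH -8  -8
PUSH 5   -8 5
SUB      -13
PUSH -5  -13 -5
STORE 0  -13
DUP      -13 -13
LT       0
PUSH 5   0 5
POP      0
PUSH 24  0 24
SWAP     24 0
SWAP     0 24
OVER     0 24 0
SWAP     0 0 24
DUP      0 0 24 24
MUL      0 0 576
DIV      0 0
SWAP     0 0

-5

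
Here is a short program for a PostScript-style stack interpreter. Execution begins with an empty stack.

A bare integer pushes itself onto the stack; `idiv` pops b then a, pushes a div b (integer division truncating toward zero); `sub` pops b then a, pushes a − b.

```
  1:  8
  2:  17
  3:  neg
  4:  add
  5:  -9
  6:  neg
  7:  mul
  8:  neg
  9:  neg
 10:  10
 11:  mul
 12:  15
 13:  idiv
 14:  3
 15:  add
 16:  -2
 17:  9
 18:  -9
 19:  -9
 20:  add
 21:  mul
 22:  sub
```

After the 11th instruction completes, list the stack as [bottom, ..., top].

8   -> 8
17  -> 8 17
neg -> 8 -17
add -> -9
-9  -> -9 -9
neg -> -9 9
mul -> -81
neg -> 81
neg -> -81
10  -> -81 10
mul -> -810

[-810]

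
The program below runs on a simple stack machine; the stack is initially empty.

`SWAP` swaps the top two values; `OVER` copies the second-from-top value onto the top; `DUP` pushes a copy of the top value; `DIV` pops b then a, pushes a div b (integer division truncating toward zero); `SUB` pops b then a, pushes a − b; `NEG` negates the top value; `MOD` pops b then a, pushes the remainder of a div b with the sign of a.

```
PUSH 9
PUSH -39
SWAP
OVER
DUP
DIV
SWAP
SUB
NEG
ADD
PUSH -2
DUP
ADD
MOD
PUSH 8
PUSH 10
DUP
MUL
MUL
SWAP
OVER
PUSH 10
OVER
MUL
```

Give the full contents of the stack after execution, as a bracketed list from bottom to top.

PUSH 9   : 9
PUSH -39 : 9 -39
SWAP     : -39 9
OVER     : -39 9 -39
DUP      : -39 9 -39 -39
DIV      : -39 9 1
SWAP     : -39 1 9
SUB      : -39 -8
NEG      : -39 8
ADD      : -31
PUSH -2  : -31 -2
DUP      : -31 -2 -2
ADD      : -31 -4
MOD      : -3
PUSH 8   : -3 8
PUSH 10  : -3 8 10
DUP      : -3 8 10 10
MUL      : -3 8 100
MUL      : -3 800
SWAP     : 800 -3
OVER     : 800 -3 800
PUSH 10  : 800 -3 800 10
OVER     : 800 -3 800 10 800
MUL      : 800 -3 800 8000

[800, -3, 800, 8000]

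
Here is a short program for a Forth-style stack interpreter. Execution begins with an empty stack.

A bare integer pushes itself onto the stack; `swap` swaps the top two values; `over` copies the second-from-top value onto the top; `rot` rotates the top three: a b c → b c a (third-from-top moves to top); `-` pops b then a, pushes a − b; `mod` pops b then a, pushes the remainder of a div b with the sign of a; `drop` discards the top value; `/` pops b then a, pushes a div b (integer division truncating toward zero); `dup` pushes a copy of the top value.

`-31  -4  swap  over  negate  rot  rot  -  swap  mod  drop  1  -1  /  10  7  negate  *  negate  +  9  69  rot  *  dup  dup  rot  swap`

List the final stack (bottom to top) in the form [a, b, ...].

[9, 4761, 4761, 4761]

-31    -> [-31]
-4     -> [-31, -4]
swap   -> [-4, -31]
over   -> [-4, -31, -4]
negate -> [-4, -31, 4]
rot    -> [-31, 4, -4]
rot    -> [4, -4, -31]
-      -> [4, 27]
swap   -> [27, 4]
mod    -> [3]
drop   -> []
1      -> [1]
-1     -> [1, -1]
/      -> [-1]
10     -> [-1, 10]
7      -> [-1, 10, 7]
negate -> [-1, 10, -7]
*      -> [-1, -70]
negate -> [-1, 70]
+      -> [69]
9      -> [69, 9]
69     -> [69, 9, 69]
rot    -> [9, 69, 69]
*      -> [9, 4761]
dup    -> [9, 4761, 4761]
dup    -> [9, 4761, 4761, 4761]
rot    -> [9, 4761, 4761, 4761]
swap   -> [9, 4761, 4761, 4761]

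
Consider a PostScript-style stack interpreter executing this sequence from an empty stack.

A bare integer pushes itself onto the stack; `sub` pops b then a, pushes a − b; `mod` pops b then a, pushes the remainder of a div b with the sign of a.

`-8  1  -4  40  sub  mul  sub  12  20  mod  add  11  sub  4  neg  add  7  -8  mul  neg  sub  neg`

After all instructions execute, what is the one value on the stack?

-8  -> [-8]
1   -> [-8, 1]
-4  -> [-8, 1, -4]
40  -> [-8, 1, -4, 40]
sub -> [-8, 1, -44]
mul -> [-8, -44]
sub -> [36]
12  -> [36, 12]
20  -> [36, 12, 20]
mod -> [36, 12]
add -> [48]
11  -> [48, 11]
sub -> [37]
4   -> [37, 4]
neg -> [37, -4]
add -> [33]
7   -> [33, 7]
-8  -> [33, 7, -8]
mul -> [33, -56]
neg -> [33, 56]
sub -> [-23]
neg -> [23]

23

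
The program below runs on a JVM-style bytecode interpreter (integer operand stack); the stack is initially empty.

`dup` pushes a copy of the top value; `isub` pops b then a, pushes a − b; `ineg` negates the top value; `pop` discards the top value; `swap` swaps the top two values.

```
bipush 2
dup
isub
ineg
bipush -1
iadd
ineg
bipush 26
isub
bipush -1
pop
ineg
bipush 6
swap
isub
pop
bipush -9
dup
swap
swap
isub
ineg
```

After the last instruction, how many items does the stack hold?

bipush 2  → [2]
dup       → [2, 2]
isub      → [0]
ineg      → [0]
bipush -1 → [0, -1]
iadd      → [-1]
ineg      → [1]
bipush 26 → [1, 26]
isub      → [-25]
bipush -1 → [-25, -1]
pop       → [-25]
ineg      → [25]
bipush 6  → [25, 6]
swap      → [6, 25]
isub      → [-19]
pop       → []
bipush -9 → [-9]
dup       → [-9, -9]
swap      → [-9, -9]
swap      → [-9, -9]
isub      → [0]
ineg      → [0]

1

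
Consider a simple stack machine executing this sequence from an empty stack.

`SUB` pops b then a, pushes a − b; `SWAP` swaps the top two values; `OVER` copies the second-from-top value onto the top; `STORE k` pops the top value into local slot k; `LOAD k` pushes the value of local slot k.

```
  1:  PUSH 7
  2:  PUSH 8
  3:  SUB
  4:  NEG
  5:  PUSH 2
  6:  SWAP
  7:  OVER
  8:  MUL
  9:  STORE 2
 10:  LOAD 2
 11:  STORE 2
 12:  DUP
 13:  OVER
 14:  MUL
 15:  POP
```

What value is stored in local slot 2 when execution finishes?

2

PUSH 7   [7]
PUSH 8   [7, 8]
SUB      [-1]
NEG      [1]
PUSH 2   [1, 2]
SWAP     [2, 1]
OVER     [2, 1, 2]
MUL      [2, 2]
STORE 2  [2]
LOAD 2   [2, 2]
STORE 2  [2]
DUP      [2, 2]
OVER     [2, 2, 2]
MUL      [2, 4]
POP      [2]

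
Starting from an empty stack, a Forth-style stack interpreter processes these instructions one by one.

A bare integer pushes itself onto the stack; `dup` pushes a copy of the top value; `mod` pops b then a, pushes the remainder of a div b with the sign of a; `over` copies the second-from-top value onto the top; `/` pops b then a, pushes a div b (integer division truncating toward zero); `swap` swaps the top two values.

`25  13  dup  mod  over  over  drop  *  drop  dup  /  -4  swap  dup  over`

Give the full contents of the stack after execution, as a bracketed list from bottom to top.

25   -> [25]
13   -> [25, 13]
dup  -> [25, 13, 13]
mod  -> [25, 0]
over -> [25, 0, 25]
over -> [25, 0, 25, 0]
drop -> [25, 0, 25]
*    -> [25, 0]
drop -> [25]
dup  -> [25, 25]
/    -> [1]
-4   -> [1, -4]
swap -> [-4, 1]
dup  -> [-4, 1, 1]
over -> [-4, 1, 1, 1]

[-4, 1, 1, 1]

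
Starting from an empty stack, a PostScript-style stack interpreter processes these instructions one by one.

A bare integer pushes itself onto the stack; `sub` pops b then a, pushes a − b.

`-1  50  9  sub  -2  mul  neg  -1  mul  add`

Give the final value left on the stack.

-83

-1  -> [-1]
50  -> [-1, 50]
9   -> [-1, 50, 9]
sub -> [-1, 41]
-2  -> [-1, 41, -2]
mul -> [-1, -82]
neg -> [-1, 82]
-1  -> [-1, 82, -1]
mul -> [-1, -82]
add -> [-83]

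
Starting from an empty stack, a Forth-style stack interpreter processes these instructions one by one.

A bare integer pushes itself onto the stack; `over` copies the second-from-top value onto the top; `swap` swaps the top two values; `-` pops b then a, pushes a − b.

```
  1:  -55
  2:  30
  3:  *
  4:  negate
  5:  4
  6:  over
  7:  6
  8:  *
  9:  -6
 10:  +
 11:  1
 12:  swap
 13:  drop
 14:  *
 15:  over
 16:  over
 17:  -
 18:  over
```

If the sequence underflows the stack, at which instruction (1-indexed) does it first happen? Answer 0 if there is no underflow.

-55    -> [-55]
30     -> [-55, 30]
*      -> [-1650]
negate -> [1650]
4      -> [1650, 4]
over   -> [1650, 4, 1650]
6      -> [1650, 4, 1650, 6]
*      -> [1650, 4, 9900]
-6     -> [1650, 4, 9900, -6]
+      -> [1650, 4, 9894]
1      -> [1650, 4, 9894, 1]
swap   -> [1650, 4, 1, 9894]
drop   -> [1650, 4, 1]
*      -> [1650, 4]
over   -> [1650, 4, 1650]
over   -> [1650, 4, 1650, 4]
-      -> [1650, 4, 1646]
over   -> [1650, 4, 1646, 4]

0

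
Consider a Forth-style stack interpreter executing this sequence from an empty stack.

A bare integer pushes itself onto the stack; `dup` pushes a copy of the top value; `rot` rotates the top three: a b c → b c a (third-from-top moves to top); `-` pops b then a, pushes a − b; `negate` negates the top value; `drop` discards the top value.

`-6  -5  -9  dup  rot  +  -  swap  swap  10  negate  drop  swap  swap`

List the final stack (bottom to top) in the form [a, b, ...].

[-6, 5]

-6     → -6
-5     → -6 -5
-9     → -6 -5 -9
dup    → -6 -5 -9 -9
rot    → -6 -9 -9 -5
+      → -6 -9 -14
-      → -6 5
swap   → 5 -6
swap   → -6 5
10     → -6 5 10
negate → -6 5 -10
drop   → -6 5
swap   → 5 -6
swap   → -6 5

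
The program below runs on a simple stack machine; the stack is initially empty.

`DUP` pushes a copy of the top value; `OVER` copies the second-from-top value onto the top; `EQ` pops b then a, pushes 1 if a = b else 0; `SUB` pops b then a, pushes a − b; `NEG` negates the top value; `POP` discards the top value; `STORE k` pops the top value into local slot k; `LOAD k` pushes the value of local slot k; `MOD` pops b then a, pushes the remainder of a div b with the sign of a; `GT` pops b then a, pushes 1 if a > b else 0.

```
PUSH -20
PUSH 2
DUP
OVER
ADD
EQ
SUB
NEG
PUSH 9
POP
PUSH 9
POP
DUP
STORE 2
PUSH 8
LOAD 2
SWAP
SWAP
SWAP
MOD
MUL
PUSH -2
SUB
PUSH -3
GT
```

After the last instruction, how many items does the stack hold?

PUSH -20 : [-20]
PUSH 2   : [-20, 2]
DUP      : [-20, 2, 2]
OVER     : [-20, 2, 2, 2]
ADD      : [-20, 2, 4]
EQ       : [-20, 0]
SUB      : [-20]
NEG      : [20]
PUSH 9   : [20, 9]
POP      : [20]
PUSH 9   : [20, 9]
POP      : [20]
DUP      : [20, 20]
STORE 2  : [20]
PUSH 8   : [20, 8]
LOAD 2   : [20, 8, 20]
SWAP     : [20, 20, 8]
SWAP     : [20, 8, 20]
SWAP     : [20, 20, 8]
MOD      : [20, 4]
MUL      : [80]
PUSH -2  : [80, -2]
SUB      : [82]
PUSH -3  : [82, -3]
GT       : [1]

1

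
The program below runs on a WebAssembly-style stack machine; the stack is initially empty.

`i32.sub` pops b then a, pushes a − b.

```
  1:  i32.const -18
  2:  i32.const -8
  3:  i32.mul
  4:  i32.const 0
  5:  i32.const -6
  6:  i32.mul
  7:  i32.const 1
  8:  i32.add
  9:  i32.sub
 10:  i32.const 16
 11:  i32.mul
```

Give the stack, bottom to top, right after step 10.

[143, 16]

i32.const -18 -> -18
i32.const -8  -> -18 -8
i32.mul       -> 144
i32.const 0   -> 144 0
i32.const -6  -> 144 0 -6
i32.mul       -> 144 0
i32.const 1   -> 144 0 1
i32.add       -> 144 1
i32.sub       -> 143
i32.const 16  -> 143 16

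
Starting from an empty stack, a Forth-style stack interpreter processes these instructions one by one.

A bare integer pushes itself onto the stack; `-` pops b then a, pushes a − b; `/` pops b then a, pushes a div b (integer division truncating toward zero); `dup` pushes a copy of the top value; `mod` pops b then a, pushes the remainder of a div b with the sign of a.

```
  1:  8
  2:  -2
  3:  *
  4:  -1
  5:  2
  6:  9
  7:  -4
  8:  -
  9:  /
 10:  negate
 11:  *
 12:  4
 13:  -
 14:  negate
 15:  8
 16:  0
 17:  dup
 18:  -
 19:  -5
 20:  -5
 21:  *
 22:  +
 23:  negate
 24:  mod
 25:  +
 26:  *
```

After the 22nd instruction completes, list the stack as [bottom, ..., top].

8      : 8
-2     : 8 -2
*      : -16
-1     : -16 -1
2      : -16 -1 2
9      : -16 -1 2 9
-4     : -16 -1 2 9 -4
-      : -16 -1 2 13
/      : -16 -1 0
negate : -16 -1 0
*      : -16 0
4      : -16 0 4
-      : -16 -4
negate : -16 4
8      : -16 4 8
0      : -16 4 8 0
dup    : -16 4 8 0 0
-      : -16 4 8 0
-5     : -16 4 8 0 -5
-5     : -16 4 8 0 -5 -5
*      : -16 4 8 0 25
+      : -16 4 8 25

[-16, 4, 8, 25]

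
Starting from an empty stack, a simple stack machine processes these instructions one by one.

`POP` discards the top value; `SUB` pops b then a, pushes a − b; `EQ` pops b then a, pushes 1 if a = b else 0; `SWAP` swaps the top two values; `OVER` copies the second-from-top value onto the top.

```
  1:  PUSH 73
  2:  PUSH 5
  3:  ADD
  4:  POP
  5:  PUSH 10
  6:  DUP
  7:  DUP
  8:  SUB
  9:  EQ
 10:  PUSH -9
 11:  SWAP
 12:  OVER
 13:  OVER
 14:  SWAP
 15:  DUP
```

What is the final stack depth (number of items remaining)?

PUSH 73 → 73
PUSH 5  → 73 5
ADD     → 78
POP     → (empty)
PUSH 10 → 10
DUP     → 10 10
DUP     → 10 10 10
SUB     → 10 0
EQ      → 0
PUSH -9 → 0 -9
SWAP    → -9 0
OVER    → -9 0 -9
OVER    → -9 0 -9 0
SWAP    → -9 0 0 -9
DUP     → -9 0 0 -9 -9

5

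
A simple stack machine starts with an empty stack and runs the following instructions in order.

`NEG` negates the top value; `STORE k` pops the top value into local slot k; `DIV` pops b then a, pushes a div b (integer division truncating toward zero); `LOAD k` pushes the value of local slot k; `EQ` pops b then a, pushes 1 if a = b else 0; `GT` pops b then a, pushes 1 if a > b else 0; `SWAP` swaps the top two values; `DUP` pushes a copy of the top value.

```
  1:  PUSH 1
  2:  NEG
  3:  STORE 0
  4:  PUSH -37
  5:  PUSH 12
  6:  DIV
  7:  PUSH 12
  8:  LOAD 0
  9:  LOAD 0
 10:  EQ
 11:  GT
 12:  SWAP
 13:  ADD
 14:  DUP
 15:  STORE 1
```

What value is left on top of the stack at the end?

-2

PUSH 1    1
NEG       -1
STORE 0   (empty)
PUSH -37  -37
PUSH 12   -37 12
DIV       -3
PUSH 12   -3 12
LOAD 0    -3 12 -1
LOAD 0    -3 12 -1 -1
EQ        -3 12 1
GT        -3 1
SWAP      1 -3
ADD       -2
DUP       -2 -2
STORE 1   -2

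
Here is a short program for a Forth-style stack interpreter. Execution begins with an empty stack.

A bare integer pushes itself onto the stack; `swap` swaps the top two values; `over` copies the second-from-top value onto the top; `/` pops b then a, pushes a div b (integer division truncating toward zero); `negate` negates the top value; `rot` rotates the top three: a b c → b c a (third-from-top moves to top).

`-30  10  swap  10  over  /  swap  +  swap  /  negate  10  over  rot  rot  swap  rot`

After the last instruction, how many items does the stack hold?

3

-30     -30
10      -30 10
swap    10 -30
10      10 -30 10
over    10 -30 10 -30
/       10 -30 0
swap    10 0 -30
+       10 -30
swap    -30 10
/       -3
negate  3
10      3 10
over    3 10 3
rot     10 3 3
rot     3 3 10
swap    3 10 3
rot     10 3 3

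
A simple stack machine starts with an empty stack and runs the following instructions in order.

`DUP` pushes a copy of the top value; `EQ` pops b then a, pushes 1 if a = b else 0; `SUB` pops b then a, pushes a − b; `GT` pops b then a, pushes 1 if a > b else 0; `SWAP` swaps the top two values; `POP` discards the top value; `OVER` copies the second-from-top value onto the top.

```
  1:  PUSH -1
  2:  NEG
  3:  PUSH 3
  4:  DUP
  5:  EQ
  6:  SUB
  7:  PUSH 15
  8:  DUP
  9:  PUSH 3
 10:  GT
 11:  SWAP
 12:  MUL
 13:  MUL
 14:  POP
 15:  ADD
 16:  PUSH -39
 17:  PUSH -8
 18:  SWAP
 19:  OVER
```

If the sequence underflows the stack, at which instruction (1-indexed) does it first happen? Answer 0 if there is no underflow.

PUSH -1 -> [-1]
NEG     -> [1]
PUSH 3  -> [1, 3]
DUP     -> [1, 3, 3]
EQ      -> [1, 1]
SUB     -> [0]
PUSH 15 -> [0, 15]
DUP     -> [0, 15, 15]
PUSH 3  -> [0, 15, 15, 3]
GT      -> [0, 15, 1]
SWAP    -> [0, 1, 15]
MUL     -> [0, 15]
MUL     -> [0]
POP     -> []
ADD  — needs 2 operands, stack has 0 → underflow

15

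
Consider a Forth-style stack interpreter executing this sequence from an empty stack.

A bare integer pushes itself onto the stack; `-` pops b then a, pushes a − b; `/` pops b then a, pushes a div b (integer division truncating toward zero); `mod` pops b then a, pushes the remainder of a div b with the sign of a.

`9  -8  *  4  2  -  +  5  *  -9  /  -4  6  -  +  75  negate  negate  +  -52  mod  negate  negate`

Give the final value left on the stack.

9      : [9]
-8     : [9, -8]
*      : [-72]
4      : [-72, 4]
2      : [-72, 4, 2]
-      : [-72, 2]
+      : [-70]
5      : [-70, 5]
*      : [-350]
-9     : [-350, -9]
/      : [38]
-4     : [38, -4]
6      : [38, -4, 6]
-      : [38, -10]
+      : [28]
75     : [28, 75]
negate : [28, -75]
negate : [28, 75]
+      : [103]
-52    : [103, -52]
mod    : [51]
negate : [-51]
negate : [51]

51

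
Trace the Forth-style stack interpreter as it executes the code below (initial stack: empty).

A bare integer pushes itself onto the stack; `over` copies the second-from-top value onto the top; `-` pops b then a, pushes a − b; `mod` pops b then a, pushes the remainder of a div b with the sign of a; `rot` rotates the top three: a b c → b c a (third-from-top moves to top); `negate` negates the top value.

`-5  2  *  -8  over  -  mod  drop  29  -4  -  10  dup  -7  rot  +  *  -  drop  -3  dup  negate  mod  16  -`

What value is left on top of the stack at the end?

-5     -> -5
2      -> -5 2
*      -> -10
-8     -> -10 -8
over   -> -10 -8 -10
-      -> -10 2
mod    -> 0
drop   -> (empty)
29     -> 29
-4     -> 29 -4
-      -> 33
10     -> 33 10
dup    -> 33 10 10
-7     -> 33 10 10 -7
rot    -> 33 10 -7 10
+      -> 33 10 3
*      -> 33 30
-      -> 3
drop   -> (empty)
-3     -> -3
dup    -> -3 -3
negate -> -3 3
mod    -> 0
16     -> 0 16
-      -> -16

-16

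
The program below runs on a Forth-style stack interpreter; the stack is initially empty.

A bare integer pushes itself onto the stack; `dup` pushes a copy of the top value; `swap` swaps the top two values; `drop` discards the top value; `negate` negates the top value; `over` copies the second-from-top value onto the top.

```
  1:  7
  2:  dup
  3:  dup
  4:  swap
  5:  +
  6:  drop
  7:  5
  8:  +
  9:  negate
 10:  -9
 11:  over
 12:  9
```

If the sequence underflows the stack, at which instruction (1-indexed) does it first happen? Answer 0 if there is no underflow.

7      -> 7
dup    -> 7 7
dup    -> 7 7 7
swap   -> 7 7 7
+      -> 7 14
drop   -> 7
5      -> 7 5
+      -> 12
negate -> -12
-9     -> -12 -9
over   -> -12 -9 -12
9      -> -12 -9 -12 9

0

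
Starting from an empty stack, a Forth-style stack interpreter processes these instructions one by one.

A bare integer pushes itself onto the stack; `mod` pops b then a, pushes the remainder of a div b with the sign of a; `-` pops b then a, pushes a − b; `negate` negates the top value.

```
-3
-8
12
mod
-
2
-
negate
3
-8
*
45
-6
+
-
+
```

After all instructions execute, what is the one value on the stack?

-3      -3
-8      -3 -8
12      -3 -8 12
mod     -3 -8
-       5
2       5 2
-       3
negate  -3
3       -3 3
-8      -3 3 -8
*       -3 -24
45      -3 -24 45
-6      -3 -24 45 -6
+       -3 -24 39
-       -3 -63
+       -66

-66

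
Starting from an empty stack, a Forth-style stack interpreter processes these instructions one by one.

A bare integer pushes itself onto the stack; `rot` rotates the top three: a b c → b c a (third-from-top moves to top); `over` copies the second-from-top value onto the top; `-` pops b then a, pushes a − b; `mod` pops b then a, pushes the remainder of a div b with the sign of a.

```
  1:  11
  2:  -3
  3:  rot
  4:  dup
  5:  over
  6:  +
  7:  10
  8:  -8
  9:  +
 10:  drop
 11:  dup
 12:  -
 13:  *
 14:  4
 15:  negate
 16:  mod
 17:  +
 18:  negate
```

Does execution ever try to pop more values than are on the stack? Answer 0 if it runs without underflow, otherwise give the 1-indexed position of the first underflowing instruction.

11  [11]
-3  [11, -3]
rot  — needs 3 operands, stack has 2 → underflow

3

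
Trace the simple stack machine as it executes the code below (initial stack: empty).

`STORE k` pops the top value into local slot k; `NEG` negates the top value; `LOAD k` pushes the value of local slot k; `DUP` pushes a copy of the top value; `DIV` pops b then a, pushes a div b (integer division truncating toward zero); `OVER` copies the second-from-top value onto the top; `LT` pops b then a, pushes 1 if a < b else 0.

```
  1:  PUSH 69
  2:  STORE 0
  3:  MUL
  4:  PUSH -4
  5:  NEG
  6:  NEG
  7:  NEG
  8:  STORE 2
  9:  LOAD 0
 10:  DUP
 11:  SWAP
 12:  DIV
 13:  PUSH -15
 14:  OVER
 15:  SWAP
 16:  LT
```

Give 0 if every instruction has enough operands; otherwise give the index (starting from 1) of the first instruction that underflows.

PUSH 69 -> 69
STORE 0 -> (empty)
MUL  — needs 2 operands, stack has 0 → underflow

3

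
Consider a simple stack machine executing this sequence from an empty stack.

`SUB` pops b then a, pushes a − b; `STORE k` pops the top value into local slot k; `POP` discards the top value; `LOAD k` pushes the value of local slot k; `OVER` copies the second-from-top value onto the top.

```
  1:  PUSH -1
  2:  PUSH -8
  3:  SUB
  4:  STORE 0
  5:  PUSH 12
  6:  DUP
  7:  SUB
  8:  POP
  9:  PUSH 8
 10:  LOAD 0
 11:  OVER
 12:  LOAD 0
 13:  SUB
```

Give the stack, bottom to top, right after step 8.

[]

PUSH -1 -> -1
PUSH -8 -> -1 -8
SUB     -> 7
STORE 0 -> (empty)
PUSH 12 -> 12
DUP     -> 12 12
SUB     -> 0
POP     -> (empty)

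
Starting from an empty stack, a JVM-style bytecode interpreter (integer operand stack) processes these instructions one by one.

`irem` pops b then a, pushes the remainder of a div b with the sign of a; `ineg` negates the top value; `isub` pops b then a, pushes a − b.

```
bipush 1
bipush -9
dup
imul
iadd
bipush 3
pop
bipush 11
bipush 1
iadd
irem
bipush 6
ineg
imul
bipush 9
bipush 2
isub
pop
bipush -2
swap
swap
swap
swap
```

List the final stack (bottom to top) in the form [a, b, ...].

[-60, -2]

bipush 1  -> [1]
bipush -9 -> [1, -9]
dup       -> [1, -9, -9]
imul      -> [1, 81]
iadd      -> [82]
bipush 3  -> [82, 3]
pop       -> [82]
bipush 11 -> [82, 11]
bipush 1  -> [82, 11, 1]
iadd      -> [82, 12]
irem      -> [10]
bipush 6  -> [10, 6]
ineg      -> [10, -6]
imul      -> [-60]
bipush 9  -> [-60, 9]
bipush 2  -> [-60, 9, 2]
isub      -> [-60, 7]
pop       -> [-60]
bipush -2 -> [-60, -2]
swap      -> [-2, -60]
swap      -> [-60, -2]
swap      -> [-2, -60]
swap      -> [-60, -2]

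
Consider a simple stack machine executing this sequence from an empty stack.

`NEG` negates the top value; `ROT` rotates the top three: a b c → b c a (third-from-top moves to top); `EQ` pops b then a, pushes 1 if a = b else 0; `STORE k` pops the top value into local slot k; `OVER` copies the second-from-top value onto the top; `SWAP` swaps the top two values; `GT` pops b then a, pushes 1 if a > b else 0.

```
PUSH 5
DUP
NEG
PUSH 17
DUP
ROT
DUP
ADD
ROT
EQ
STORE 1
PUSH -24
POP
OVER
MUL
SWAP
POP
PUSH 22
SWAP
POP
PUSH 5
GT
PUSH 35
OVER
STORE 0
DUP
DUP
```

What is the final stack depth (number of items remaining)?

4

PUSH 5   -> 5
DUP      -> 5 5
NEG      -> 5 -5
PUSH 17  -> 5 -5 17
DUP      -> 5 -5 17 17
ROT      -> 5 17 17 -5
DUP      -> 5 17 17 -5 -5
ADD      -> 5 17 17 -10
ROT      -> 5 17 -10 17
EQ       -> 5 17 0
STORE 1  -> 5 17
PUSH -24 -> 5 17 -24
POP      -> 5 17
OVER     -> 5 17 5
MUL      -> 5 85
SWAP     -> 85 5
POP      -> 85
PUSH 22  -> 85 22
SWAP     -> 22 85
POP      -> 22
PUSH 5   -> 22 5
GT       -> 1
PUSH 35  -> 1 35
OVER     -> 1 35 1
STORE 0  -> 1 35
DUP      -> 1 35 35
DUP      -> 1 35 35 35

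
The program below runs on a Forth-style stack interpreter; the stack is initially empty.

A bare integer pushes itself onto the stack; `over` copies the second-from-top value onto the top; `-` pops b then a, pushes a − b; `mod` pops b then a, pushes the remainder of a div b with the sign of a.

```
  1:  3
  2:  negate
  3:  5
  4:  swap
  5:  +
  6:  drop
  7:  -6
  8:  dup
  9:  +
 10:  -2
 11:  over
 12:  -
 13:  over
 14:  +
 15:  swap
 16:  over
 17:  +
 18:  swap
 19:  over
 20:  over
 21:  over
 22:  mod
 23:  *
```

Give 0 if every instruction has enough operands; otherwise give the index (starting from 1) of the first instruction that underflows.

0

3      → 3
negate → -3
5      → -3 5
swap   → 5 -3
+      → 2
drop   → (empty)
-6     → -6
dup    → -6 -6
+      → -12
-2     → -12 -2
over   → -12 -2 -12
-      → -12 10
over   → -12 10 -12
+      → -12 -2
swap   → -2 -12
over   → -2 -12 -2
+      → -2 -14
swap   → -14 -2
over   → -14 -2 -14
over   → -14 -2 -14 -2
over   → -14 -2 -14 -2 -14
mod    → -14 -2 -14 -2
*      → -14 -2 28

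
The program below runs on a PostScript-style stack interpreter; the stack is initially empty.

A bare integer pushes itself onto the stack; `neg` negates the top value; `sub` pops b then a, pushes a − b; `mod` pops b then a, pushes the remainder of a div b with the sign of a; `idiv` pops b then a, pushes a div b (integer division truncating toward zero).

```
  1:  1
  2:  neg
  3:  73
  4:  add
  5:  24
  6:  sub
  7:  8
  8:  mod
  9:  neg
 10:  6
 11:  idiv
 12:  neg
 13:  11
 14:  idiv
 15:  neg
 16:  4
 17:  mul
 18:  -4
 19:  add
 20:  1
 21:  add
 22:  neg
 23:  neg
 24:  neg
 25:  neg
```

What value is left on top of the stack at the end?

1    -> [1]
neg  -> [-1]
73   -> [-1, 73]
add  -> [72]
24   -> [72, 24]
sub  -> [48]
8    -> [48, 8]
mod  -> [0]
neg  -> [0]
6    -> [0, 6]
idiv -> [0]
neg  -> [0]
11   -> [0, 11]
idiv -> [0]
neg  -> [0]
4    -> [0, 4]
mul  -> [0]
-4   -> [0, -4]
add  -> [-4]
1    -> [-4, 1]
add  -> [-3]
neg  -> [3]
neg  -> [-3]
neg  -> [3]
neg  -> [-3]

-3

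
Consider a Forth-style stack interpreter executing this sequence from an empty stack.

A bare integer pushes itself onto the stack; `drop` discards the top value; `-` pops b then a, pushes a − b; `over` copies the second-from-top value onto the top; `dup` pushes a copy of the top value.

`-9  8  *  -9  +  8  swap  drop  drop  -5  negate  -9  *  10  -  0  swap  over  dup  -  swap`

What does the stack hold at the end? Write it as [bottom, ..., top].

-9     -> [-9]
8      -> [-9, 8]
*      -> [-72]
-9     -> [-72, -9]
+      -> [-81]
8      -> [-81, 8]
swap   -> [8, -81]
drop   -> [8]
drop   -> []
-5     -> [-5]
negate -> [5]
-9     -> [5, -9]
*      -> [-45]
10     -> [-45, 10]
-      -> [-55]
0      -> [-55, 0]
swap   -> [0, -55]
over   -> [0, -55, 0]
dup    -> [0, -55, 0, 0]
-      -> [0, -55, 0]
swap   -> [0, 0, -55]

[0, 0, -55]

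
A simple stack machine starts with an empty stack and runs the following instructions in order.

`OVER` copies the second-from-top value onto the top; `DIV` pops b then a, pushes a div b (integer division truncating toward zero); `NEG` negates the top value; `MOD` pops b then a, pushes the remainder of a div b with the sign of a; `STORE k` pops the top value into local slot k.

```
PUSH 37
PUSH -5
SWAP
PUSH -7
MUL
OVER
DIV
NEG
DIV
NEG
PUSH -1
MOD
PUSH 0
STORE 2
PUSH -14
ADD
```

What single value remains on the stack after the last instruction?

-14

PUSH 37  -> 37
PUSH -5  -> 37 -5
SWAP     -> -5 37
PUSH -7  -> -5 37 -7
MUL      -> -5 -259
OVER     -> -5 -259 -5
DIV      -> -5 51
NEG      -> -5 -51
DIV      -> 0
NEG      -> 0
PUSH -1  -> 0 -1
MOD      -> 0
PUSH 0   -> 0 0
STORE 2  -> 0
PUSH -14 -> 0 -14
ADD      -> -14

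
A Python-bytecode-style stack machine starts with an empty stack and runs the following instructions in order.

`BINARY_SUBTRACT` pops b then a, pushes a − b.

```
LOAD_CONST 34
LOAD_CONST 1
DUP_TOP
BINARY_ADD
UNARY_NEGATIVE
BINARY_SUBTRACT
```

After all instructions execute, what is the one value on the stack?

36

LOAD_CONST 34   → [34]
LOAD_CONST 1    → [34, 1]
DUP_TOP         → [34, 1, 1]
BINARY_ADD      → [34, 2]
UNARY_NEGATIVE  → [34, -2]
BINARY_SUBTRACT → [36]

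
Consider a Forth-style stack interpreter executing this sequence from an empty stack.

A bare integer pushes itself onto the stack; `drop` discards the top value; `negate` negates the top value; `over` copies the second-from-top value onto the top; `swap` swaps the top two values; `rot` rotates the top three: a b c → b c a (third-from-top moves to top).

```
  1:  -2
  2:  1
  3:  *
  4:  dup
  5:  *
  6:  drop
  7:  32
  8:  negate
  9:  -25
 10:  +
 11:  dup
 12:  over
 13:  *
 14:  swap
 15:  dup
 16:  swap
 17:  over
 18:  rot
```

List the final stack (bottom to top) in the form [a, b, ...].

-2     → [-2]
1      → [-2, 1]
*      → [-2]
dup    → [-2, -2]
*      → [4]
drop   → []
32     → [32]
negate → [-32]
-25    → [-32, -25]
+      → [-57]
dup    → [-57, -57]
over   → [-57, -57, -57]
*      → [-57, 3249]
swap   → [3249, -57]
dup    → [3249, -57, -57]
swap   → [3249, -57, -57]
over   → [3249, -57, -57, -57]
rot    → [3249, -57, -57, -57]

[3249, -57, -57, -57]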